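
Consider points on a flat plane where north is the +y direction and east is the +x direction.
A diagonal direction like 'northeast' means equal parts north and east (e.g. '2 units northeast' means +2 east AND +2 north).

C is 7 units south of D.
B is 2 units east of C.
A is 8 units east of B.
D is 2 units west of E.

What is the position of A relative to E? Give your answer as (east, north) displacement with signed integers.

Place E at the origin (east=0, north=0).
  D is 2 units west of E: delta (east=-2, north=+0); D at (east=-2, north=0).
  C is 7 units south of D: delta (east=+0, north=-7); C at (east=-2, north=-7).
  B is 2 units east of C: delta (east=+2, north=+0); B at (east=0, north=-7).
  A is 8 units east of B: delta (east=+8, north=+0); A at (east=8, north=-7).
Therefore A relative to E: (east=8, north=-7).

Answer: A is at (east=8, north=-7) relative to E.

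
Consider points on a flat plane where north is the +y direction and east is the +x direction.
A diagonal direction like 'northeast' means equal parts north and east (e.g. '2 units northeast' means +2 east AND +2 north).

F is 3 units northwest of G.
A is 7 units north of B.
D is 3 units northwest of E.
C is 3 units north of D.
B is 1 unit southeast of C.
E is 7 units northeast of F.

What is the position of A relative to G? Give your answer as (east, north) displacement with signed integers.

Answer: A is at (east=2, north=22) relative to G.

Derivation:
Place G at the origin (east=0, north=0).
  F is 3 units northwest of G: delta (east=-3, north=+3); F at (east=-3, north=3).
  E is 7 units northeast of F: delta (east=+7, north=+7); E at (east=4, north=10).
  D is 3 units northwest of E: delta (east=-3, north=+3); D at (east=1, north=13).
  C is 3 units north of D: delta (east=+0, north=+3); C at (east=1, north=16).
  B is 1 unit southeast of C: delta (east=+1, north=-1); B at (east=2, north=15).
  A is 7 units north of B: delta (east=+0, north=+7); A at (east=2, north=22).
Therefore A relative to G: (east=2, north=22).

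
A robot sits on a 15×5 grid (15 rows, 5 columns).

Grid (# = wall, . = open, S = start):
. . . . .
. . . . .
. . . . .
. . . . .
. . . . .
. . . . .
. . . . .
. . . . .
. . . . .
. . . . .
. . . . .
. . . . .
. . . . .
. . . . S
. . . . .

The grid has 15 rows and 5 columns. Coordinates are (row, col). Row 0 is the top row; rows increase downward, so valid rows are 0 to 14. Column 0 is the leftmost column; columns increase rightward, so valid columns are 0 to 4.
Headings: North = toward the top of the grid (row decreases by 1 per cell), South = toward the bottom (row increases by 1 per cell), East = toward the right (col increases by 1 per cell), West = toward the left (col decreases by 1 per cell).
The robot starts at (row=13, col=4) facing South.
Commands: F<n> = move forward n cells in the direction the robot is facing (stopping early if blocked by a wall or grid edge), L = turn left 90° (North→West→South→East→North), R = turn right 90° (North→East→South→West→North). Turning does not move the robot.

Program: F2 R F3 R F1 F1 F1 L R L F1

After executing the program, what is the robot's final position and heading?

Start: (row=13, col=4), facing South
  F2: move forward 1/2 (blocked), now at (row=14, col=4)
  R: turn right, now facing West
  F3: move forward 3, now at (row=14, col=1)
  R: turn right, now facing North
  F1: move forward 1, now at (row=13, col=1)
  F1: move forward 1, now at (row=12, col=1)
  F1: move forward 1, now at (row=11, col=1)
  L: turn left, now facing West
  R: turn right, now facing North
  L: turn left, now facing West
  F1: move forward 1, now at (row=11, col=0)
Final: (row=11, col=0), facing West

Answer: Final position: (row=11, col=0), facing West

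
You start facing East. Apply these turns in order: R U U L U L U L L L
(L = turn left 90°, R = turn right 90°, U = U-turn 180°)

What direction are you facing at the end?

Answer: Final heading: East

Derivation:
Start: East
  R (right (90° clockwise)) -> South
  U (U-turn (180°)) -> North
  U (U-turn (180°)) -> South
  L (left (90° counter-clockwise)) -> East
  U (U-turn (180°)) -> West
  L (left (90° counter-clockwise)) -> South
  U (U-turn (180°)) -> North
  L (left (90° counter-clockwise)) -> West
  L (left (90° counter-clockwise)) -> South
  L (left (90° counter-clockwise)) -> East
Final: East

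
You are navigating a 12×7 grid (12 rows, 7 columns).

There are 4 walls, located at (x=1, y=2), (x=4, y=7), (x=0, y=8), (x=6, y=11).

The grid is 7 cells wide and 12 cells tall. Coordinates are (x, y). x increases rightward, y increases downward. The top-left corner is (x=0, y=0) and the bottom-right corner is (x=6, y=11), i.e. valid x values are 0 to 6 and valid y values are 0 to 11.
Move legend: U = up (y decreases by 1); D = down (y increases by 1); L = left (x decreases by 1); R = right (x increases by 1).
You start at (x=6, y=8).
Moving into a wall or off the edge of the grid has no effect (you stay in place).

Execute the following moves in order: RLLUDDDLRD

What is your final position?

Answer: Final position: (x=4, y=11)

Derivation:
Start: (x=6, y=8)
  R (right): blocked, stay at (x=6, y=8)
  L (left): (x=6, y=8) -> (x=5, y=8)
  L (left): (x=5, y=8) -> (x=4, y=8)
  U (up): blocked, stay at (x=4, y=8)
  D (down): (x=4, y=8) -> (x=4, y=9)
  D (down): (x=4, y=9) -> (x=4, y=10)
  D (down): (x=4, y=10) -> (x=4, y=11)
  L (left): (x=4, y=11) -> (x=3, y=11)
  R (right): (x=3, y=11) -> (x=4, y=11)
  D (down): blocked, stay at (x=4, y=11)
Final: (x=4, y=11)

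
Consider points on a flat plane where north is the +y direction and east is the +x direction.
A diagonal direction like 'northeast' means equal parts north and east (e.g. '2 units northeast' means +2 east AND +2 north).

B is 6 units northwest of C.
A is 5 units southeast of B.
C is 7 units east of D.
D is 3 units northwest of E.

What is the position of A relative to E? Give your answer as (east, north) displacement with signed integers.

Answer: A is at (east=3, north=4) relative to E.

Derivation:
Place E at the origin (east=0, north=0).
  D is 3 units northwest of E: delta (east=-3, north=+3); D at (east=-3, north=3).
  C is 7 units east of D: delta (east=+7, north=+0); C at (east=4, north=3).
  B is 6 units northwest of C: delta (east=-6, north=+6); B at (east=-2, north=9).
  A is 5 units southeast of B: delta (east=+5, north=-5); A at (east=3, north=4).
Therefore A relative to E: (east=3, north=4).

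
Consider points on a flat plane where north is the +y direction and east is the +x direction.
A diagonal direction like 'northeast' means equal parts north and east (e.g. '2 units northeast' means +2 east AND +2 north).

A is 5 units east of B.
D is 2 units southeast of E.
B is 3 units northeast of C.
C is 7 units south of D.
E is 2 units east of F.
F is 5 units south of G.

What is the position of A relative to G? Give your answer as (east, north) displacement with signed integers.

Answer: A is at (east=12, north=-11) relative to G.

Derivation:
Place G at the origin (east=0, north=0).
  F is 5 units south of G: delta (east=+0, north=-5); F at (east=0, north=-5).
  E is 2 units east of F: delta (east=+2, north=+0); E at (east=2, north=-5).
  D is 2 units southeast of E: delta (east=+2, north=-2); D at (east=4, north=-7).
  C is 7 units south of D: delta (east=+0, north=-7); C at (east=4, north=-14).
  B is 3 units northeast of C: delta (east=+3, north=+3); B at (east=7, north=-11).
  A is 5 units east of B: delta (east=+5, north=+0); A at (east=12, north=-11).
Therefore A relative to G: (east=12, north=-11).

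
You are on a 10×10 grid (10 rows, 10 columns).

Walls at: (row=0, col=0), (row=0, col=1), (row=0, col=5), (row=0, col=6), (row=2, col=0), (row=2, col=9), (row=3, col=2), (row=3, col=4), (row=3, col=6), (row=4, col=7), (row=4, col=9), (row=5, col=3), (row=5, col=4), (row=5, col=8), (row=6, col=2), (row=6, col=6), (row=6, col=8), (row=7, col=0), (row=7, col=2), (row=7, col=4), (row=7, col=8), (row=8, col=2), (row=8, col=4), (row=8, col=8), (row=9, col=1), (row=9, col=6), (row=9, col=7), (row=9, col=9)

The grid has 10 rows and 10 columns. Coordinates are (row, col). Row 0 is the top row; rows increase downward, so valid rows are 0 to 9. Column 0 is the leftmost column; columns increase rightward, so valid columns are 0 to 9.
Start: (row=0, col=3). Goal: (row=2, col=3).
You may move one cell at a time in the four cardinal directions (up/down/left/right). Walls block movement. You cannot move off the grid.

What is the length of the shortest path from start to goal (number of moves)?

Answer: Shortest path length: 2

Derivation:
BFS from (row=0, col=3) until reaching (row=2, col=3):
  Distance 0: (row=0, col=3)
  Distance 1: (row=0, col=2), (row=0, col=4), (row=1, col=3)
  Distance 2: (row=1, col=2), (row=1, col=4), (row=2, col=3)  <- goal reached here
One shortest path (2 moves): (row=0, col=3) -> (row=1, col=3) -> (row=2, col=3)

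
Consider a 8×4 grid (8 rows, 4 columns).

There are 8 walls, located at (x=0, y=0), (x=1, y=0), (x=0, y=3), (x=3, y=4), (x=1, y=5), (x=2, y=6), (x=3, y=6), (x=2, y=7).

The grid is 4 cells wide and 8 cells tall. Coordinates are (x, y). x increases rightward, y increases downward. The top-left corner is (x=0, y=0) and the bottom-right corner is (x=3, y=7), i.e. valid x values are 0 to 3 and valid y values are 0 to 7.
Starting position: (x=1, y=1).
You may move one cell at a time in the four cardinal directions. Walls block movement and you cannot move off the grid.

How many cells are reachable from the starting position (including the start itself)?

Answer: Reachable cells: 23

Derivation:
BFS flood-fill from (x=1, y=1):
  Distance 0: (x=1, y=1)
  Distance 1: (x=0, y=1), (x=2, y=1), (x=1, y=2)
  Distance 2: (x=2, y=0), (x=3, y=1), (x=0, y=2), (x=2, y=2), (x=1, y=3)
  Distance 3: (x=3, y=0), (x=3, y=2), (x=2, y=3), (x=1, y=4)
  Distance 4: (x=3, y=3), (x=0, y=4), (x=2, y=4)
  Distance 5: (x=0, y=5), (x=2, y=5)
  Distance 6: (x=3, y=5), (x=0, y=6)
  Distance 7: (x=1, y=6), (x=0, y=7)
  Distance 8: (x=1, y=7)
Total reachable: 23 (grid has 24 open cells total)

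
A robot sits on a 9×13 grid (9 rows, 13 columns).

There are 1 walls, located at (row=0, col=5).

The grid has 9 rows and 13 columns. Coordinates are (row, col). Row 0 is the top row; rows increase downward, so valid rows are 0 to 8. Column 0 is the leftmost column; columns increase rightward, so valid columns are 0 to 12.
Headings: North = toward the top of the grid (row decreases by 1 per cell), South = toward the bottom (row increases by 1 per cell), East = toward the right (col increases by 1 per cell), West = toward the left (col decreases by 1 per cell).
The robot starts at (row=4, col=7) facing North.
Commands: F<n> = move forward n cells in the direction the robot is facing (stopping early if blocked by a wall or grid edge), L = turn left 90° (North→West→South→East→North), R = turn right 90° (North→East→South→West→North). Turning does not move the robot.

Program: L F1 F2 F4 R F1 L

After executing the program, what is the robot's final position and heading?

Start: (row=4, col=7), facing North
  L: turn left, now facing West
  F1: move forward 1, now at (row=4, col=6)
  F2: move forward 2, now at (row=4, col=4)
  F4: move forward 4, now at (row=4, col=0)
  R: turn right, now facing North
  F1: move forward 1, now at (row=3, col=0)
  L: turn left, now facing West
Final: (row=3, col=0), facing West

Answer: Final position: (row=3, col=0), facing West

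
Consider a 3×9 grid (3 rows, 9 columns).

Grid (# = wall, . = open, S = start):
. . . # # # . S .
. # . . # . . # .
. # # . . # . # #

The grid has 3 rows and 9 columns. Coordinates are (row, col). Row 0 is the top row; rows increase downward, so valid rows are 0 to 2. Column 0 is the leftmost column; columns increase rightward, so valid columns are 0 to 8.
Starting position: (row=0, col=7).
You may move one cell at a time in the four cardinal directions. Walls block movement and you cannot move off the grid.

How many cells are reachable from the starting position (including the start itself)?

Answer: Reachable cells: 7

Derivation:
BFS flood-fill from (row=0, col=7):
  Distance 0: (row=0, col=7)
  Distance 1: (row=0, col=6), (row=0, col=8)
  Distance 2: (row=1, col=6), (row=1, col=8)
  Distance 3: (row=1, col=5), (row=2, col=6)
Total reachable: 7 (grid has 16 open cells total)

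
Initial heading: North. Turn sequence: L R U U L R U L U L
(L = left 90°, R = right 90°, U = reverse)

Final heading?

Answer: Final heading: South

Derivation:
Start: North
  L (left (90° counter-clockwise)) -> West
  R (right (90° clockwise)) -> North
  U (U-turn (180°)) -> South
  U (U-turn (180°)) -> North
  L (left (90° counter-clockwise)) -> West
  R (right (90° clockwise)) -> North
  U (U-turn (180°)) -> South
  L (left (90° counter-clockwise)) -> East
  U (U-turn (180°)) -> West
  L (left (90° counter-clockwise)) -> South
Final: South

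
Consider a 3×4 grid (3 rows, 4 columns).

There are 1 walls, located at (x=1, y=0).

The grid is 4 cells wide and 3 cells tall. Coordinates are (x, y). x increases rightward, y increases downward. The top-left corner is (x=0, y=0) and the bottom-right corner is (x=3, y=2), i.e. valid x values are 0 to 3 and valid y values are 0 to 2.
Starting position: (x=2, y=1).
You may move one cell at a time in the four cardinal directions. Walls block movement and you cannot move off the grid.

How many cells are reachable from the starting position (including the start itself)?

BFS flood-fill from (x=2, y=1):
  Distance 0: (x=2, y=1)
  Distance 1: (x=2, y=0), (x=1, y=1), (x=3, y=1), (x=2, y=2)
  Distance 2: (x=3, y=0), (x=0, y=1), (x=1, y=2), (x=3, y=2)
  Distance 3: (x=0, y=0), (x=0, y=2)
Total reachable: 11 (grid has 11 open cells total)

Answer: Reachable cells: 11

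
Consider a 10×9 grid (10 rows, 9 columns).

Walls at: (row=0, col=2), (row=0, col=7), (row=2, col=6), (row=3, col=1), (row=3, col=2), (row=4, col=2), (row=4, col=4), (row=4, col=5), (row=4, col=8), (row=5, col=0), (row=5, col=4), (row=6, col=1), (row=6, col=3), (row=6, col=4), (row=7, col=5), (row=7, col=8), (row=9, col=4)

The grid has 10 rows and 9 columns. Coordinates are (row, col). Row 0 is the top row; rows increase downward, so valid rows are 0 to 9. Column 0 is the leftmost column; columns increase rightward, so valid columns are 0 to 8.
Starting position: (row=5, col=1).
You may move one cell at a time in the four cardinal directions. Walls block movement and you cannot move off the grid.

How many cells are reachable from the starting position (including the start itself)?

BFS flood-fill from (row=5, col=1):
  Distance 0: (row=5, col=1)
  Distance 1: (row=4, col=1), (row=5, col=2)
  Distance 2: (row=4, col=0), (row=5, col=3), (row=6, col=2)
  Distance 3: (row=3, col=0), (row=4, col=3), (row=7, col=2)
  Distance 4: (row=2, col=0), (row=3, col=3), (row=7, col=1), (row=7, col=3), (row=8, col=2)
  Distance 5: (row=1, col=0), (row=2, col=1), (row=2, col=3), (row=3, col=4), (row=7, col=0), (row=7, col=4), (row=8, col=1), (row=8, col=3), (row=9, col=2)
  Distance 6: (row=0, col=0), (row=1, col=1), (row=1, col=3), (row=2, col=2), (row=2, col=4), (row=3, col=5), (row=6, col=0), (row=8, col=0), (row=8, col=4), (row=9, col=1), (row=9, col=3)
  Distance 7: (row=0, col=1), (row=0, col=3), (row=1, col=2), (row=1, col=4), (row=2, col=5), (row=3, col=6), (row=8, col=5), (row=9, col=0)
  Distance 8: (row=0, col=4), (row=1, col=5), (row=3, col=7), (row=4, col=6), (row=8, col=6), (row=9, col=5)
  Distance 9: (row=0, col=5), (row=1, col=6), (row=2, col=7), (row=3, col=8), (row=4, col=7), (row=5, col=6), (row=7, col=6), (row=8, col=7), (row=9, col=6)
  Distance 10: (row=0, col=6), (row=1, col=7), (row=2, col=8), (row=5, col=5), (row=5, col=7), (row=6, col=6), (row=7, col=7), (row=8, col=8), (row=9, col=7)
  Distance 11: (row=1, col=8), (row=5, col=8), (row=6, col=5), (row=6, col=7), (row=9, col=8)
  Distance 12: (row=0, col=8), (row=6, col=8)
Total reachable: 73 (grid has 73 open cells total)

Answer: Reachable cells: 73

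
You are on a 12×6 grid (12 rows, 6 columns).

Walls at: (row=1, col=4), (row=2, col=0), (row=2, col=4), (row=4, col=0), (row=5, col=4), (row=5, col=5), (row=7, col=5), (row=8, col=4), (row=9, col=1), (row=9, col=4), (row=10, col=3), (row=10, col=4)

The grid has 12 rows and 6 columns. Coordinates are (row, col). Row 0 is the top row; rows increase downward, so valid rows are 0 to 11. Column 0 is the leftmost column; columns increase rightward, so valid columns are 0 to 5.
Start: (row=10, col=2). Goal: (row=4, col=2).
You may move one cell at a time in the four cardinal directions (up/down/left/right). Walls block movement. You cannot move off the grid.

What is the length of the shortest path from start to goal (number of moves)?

Answer: Shortest path length: 6

Derivation:
BFS from (row=10, col=2) until reaching (row=4, col=2):
  Distance 0: (row=10, col=2)
  Distance 1: (row=9, col=2), (row=10, col=1), (row=11, col=2)
  Distance 2: (row=8, col=2), (row=9, col=3), (row=10, col=0), (row=11, col=1), (row=11, col=3)
  Distance 3: (row=7, col=2), (row=8, col=1), (row=8, col=3), (row=9, col=0), (row=11, col=0), (row=11, col=4)
  Distance 4: (row=6, col=2), (row=7, col=1), (row=7, col=3), (row=8, col=0), (row=11, col=5)
  Distance 5: (row=5, col=2), (row=6, col=1), (row=6, col=3), (row=7, col=0), (row=7, col=4), (row=10, col=5)
  Distance 6: (row=4, col=2), (row=5, col=1), (row=5, col=3), (row=6, col=0), (row=6, col=4), (row=9, col=5)  <- goal reached here
One shortest path (6 moves): (row=10, col=2) -> (row=9, col=2) -> (row=8, col=2) -> (row=7, col=2) -> (row=6, col=2) -> (row=5, col=2) -> (row=4, col=2)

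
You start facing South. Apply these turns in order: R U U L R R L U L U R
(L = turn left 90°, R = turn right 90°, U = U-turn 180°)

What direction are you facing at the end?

Answer: Final heading: West

Derivation:
Start: South
  R (right (90° clockwise)) -> West
  U (U-turn (180°)) -> East
  U (U-turn (180°)) -> West
  L (left (90° counter-clockwise)) -> South
  R (right (90° clockwise)) -> West
  R (right (90° clockwise)) -> North
  L (left (90° counter-clockwise)) -> West
  U (U-turn (180°)) -> East
  L (left (90° counter-clockwise)) -> North
  U (U-turn (180°)) -> South
  R (right (90° clockwise)) -> West
Final: West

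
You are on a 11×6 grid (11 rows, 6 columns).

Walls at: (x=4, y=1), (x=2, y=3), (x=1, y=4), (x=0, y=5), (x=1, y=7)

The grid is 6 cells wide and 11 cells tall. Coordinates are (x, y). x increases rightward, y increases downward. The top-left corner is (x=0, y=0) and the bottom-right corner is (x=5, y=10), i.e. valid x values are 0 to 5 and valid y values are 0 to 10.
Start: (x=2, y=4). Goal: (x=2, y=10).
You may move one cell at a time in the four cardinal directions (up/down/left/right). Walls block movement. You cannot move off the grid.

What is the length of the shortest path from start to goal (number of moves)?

BFS from (x=2, y=4) until reaching (x=2, y=10):
  Distance 0: (x=2, y=4)
  Distance 1: (x=3, y=4), (x=2, y=5)
  Distance 2: (x=3, y=3), (x=4, y=4), (x=1, y=5), (x=3, y=5), (x=2, y=6)
  Distance 3: (x=3, y=2), (x=4, y=3), (x=5, y=4), (x=4, y=5), (x=1, y=6), (x=3, y=6), (x=2, y=7)
  Distance 4: (x=3, y=1), (x=2, y=2), (x=4, y=2), (x=5, y=3), (x=5, y=5), (x=0, y=6), (x=4, y=6), (x=3, y=7), (x=2, y=8)
  Distance 5: (x=3, y=0), (x=2, y=1), (x=1, y=2), (x=5, y=2), (x=5, y=6), (x=0, y=7), (x=4, y=7), (x=1, y=8), (x=3, y=8), (x=2, y=9)
  Distance 6: (x=2, y=0), (x=4, y=0), (x=1, y=1), (x=5, y=1), (x=0, y=2), (x=1, y=3), (x=5, y=7), (x=0, y=8), (x=4, y=8), (x=1, y=9), (x=3, y=9), (x=2, y=10)  <- goal reached here
One shortest path (6 moves): (x=2, y=4) -> (x=2, y=5) -> (x=2, y=6) -> (x=2, y=7) -> (x=2, y=8) -> (x=2, y=9) -> (x=2, y=10)

Answer: Shortest path length: 6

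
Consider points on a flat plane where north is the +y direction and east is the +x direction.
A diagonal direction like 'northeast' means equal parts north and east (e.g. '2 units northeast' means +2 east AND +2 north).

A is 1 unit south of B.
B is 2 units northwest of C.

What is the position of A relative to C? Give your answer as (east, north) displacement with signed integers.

Place C at the origin (east=0, north=0).
  B is 2 units northwest of C: delta (east=-2, north=+2); B at (east=-2, north=2).
  A is 1 unit south of B: delta (east=+0, north=-1); A at (east=-2, north=1).
Therefore A relative to C: (east=-2, north=1).

Answer: A is at (east=-2, north=1) relative to C.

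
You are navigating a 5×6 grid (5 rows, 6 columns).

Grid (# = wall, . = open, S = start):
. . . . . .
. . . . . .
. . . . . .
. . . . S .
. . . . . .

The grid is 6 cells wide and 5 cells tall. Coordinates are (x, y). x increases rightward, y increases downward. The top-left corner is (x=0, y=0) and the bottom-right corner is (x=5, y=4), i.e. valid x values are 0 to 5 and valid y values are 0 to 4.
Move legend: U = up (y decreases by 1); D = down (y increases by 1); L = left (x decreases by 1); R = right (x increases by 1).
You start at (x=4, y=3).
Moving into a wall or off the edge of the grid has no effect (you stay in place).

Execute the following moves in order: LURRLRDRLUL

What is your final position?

Answer: Final position: (x=3, y=2)

Derivation:
Start: (x=4, y=3)
  L (left): (x=4, y=3) -> (x=3, y=3)
  U (up): (x=3, y=3) -> (x=3, y=2)
  R (right): (x=3, y=2) -> (x=4, y=2)
  R (right): (x=4, y=2) -> (x=5, y=2)
  L (left): (x=5, y=2) -> (x=4, y=2)
  R (right): (x=4, y=2) -> (x=5, y=2)
  D (down): (x=5, y=2) -> (x=5, y=3)
  R (right): blocked, stay at (x=5, y=3)
  L (left): (x=5, y=3) -> (x=4, y=3)
  U (up): (x=4, y=3) -> (x=4, y=2)
  L (left): (x=4, y=2) -> (x=3, y=2)
Final: (x=3, y=2)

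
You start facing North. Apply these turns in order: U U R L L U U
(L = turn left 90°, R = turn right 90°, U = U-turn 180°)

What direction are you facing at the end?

Answer: Final heading: West

Derivation:
Start: North
  U (U-turn (180°)) -> South
  U (U-turn (180°)) -> North
  R (right (90° clockwise)) -> East
  L (left (90° counter-clockwise)) -> North
  L (left (90° counter-clockwise)) -> West
  U (U-turn (180°)) -> East
  U (U-turn (180°)) -> West
Final: West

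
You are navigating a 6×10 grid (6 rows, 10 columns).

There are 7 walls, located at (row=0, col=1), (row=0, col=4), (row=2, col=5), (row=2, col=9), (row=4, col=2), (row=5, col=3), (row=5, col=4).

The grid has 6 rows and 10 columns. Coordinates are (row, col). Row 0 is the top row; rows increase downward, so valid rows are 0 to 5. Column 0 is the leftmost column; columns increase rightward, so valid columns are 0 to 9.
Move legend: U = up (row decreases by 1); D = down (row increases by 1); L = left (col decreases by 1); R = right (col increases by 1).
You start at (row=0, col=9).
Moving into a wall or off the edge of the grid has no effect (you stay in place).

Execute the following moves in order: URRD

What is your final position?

Start: (row=0, col=9)
  U (up): blocked, stay at (row=0, col=9)
  R (right): blocked, stay at (row=0, col=9)
  R (right): blocked, stay at (row=0, col=9)
  D (down): (row=0, col=9) -> (row=1, col=9)
Final: (row=1, col=9)

Answer: Final position: (row=1, col=9)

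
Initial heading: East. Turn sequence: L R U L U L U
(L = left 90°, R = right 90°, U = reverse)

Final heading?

Start: East
  L (left (90° counter-clockwise)) -> North
  R (right (90° clockwise)) -> East
  U (U-turn (180°)) -> West
  L (left (90° counter-clockwise)) -> South
  U (U-turn (180°)) -> North
  L (left (90° counter-clockwise)) -> West
  U (U-turn (180°)) -> East
Final: East

Answer: Final heading: East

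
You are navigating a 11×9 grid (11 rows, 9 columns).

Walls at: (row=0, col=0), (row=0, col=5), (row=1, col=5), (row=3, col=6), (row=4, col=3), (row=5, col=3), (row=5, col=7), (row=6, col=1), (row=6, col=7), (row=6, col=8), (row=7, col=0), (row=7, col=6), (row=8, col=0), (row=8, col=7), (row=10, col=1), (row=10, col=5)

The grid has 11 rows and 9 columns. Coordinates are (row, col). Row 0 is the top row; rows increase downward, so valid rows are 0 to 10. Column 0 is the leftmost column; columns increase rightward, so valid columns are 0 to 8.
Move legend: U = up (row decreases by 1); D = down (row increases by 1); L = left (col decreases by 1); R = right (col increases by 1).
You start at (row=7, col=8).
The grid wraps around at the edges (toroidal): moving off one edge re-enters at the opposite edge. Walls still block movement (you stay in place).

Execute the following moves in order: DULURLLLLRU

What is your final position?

Start: (row=7, col=8)
  D (down): (row=7, col=8) -> (row=8, col=8)
  U (up): (row=8, col=8) -> (row=7, col=8)
  L (left): (row=7, col=8) -> (row=7, col=7)
  U (up): blocked, stay at (row=7, col=7)
  R (right): (row=7, col=7) -> (row=7, col=8)
  L (left): (row=7, col=8) -> (row=7, col=7)
  [×3]L (left): blocked, stay at (row=7, col=7)
  R (right): (row=7, col=7) -> (row=7, col=8)
  U (up): blocked, stay at (row=7, col=8)
Final: (row=7, col=8)

Answer: Final position: (row=7, col=8)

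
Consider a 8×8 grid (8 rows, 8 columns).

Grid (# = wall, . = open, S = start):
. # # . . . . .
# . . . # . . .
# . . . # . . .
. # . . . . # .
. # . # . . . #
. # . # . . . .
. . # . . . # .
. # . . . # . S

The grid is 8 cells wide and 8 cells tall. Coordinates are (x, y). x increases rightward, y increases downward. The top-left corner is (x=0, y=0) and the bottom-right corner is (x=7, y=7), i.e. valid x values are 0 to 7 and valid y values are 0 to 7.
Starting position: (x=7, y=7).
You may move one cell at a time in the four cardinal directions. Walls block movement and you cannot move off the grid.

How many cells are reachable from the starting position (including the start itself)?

Answer: Reachable cells: 40

Derivation:
BFS flood-fill from (x=7, y=7):
  Distance 0: (x=7, y=7)
  Distance 1: (x=7, y=6), (x=6, y=7)
  Distance 2: (x=7, y=5)
  Distance 3: (x=6, y=5)
  Distance 4: (x=6, y=4), (x=5, y=5)
  Distance 5: (x=5, y=4), (x=4, y=5), (x=5, y=6)
  Distance 6: (x=5, y=3), (x=4, y=4), (x=4, y=6)
  Distance 7: (x=5, y=2), (x=4, y=3), (x=3, y=6), (x=4, y=7)
  Distance 8: (x=5, y=1), (x=6, y=2), (x=3, y=3), (x=3, y=7)
  Distance 9: (x=5, y=0), (x=6, y=1), (x=3, y=2), (x=7, y=2), (x=2, y=3), (x=2, y=7)
  Distance 10: (x=4, y=0), (x=6, y=0), (x=3, y=1), (x=7, y=1), (x=2, y=2), (x=7, y=3), (x=2, y=4)
  Distance 11: (x=3, y=0), (x=7, y=0), (x=2, y=1), (x=1, y=2), (x=2, y=5)
  Distance 12: (x=1, y=1)
Total reachable: 40 (grid has 47 open cells total)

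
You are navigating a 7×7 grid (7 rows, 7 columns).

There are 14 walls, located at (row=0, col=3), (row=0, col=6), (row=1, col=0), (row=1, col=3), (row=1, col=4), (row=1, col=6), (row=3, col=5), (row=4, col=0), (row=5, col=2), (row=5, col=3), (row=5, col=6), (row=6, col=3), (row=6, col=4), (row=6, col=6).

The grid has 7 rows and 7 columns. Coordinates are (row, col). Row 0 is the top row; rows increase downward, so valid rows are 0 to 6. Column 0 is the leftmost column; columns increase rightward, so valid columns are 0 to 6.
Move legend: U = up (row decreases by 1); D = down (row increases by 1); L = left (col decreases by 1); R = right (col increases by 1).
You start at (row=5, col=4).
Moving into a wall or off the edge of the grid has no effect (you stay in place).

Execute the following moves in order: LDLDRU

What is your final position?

Start: (row=5, col=4)
  L (left): blocked, stay at (row=5, col=4)
  D (down): blocked, stay at (row=5, col=4)
  L (left): blocked, stay at (row=5, col=4)
  D (down): blocked, stay at (row=5, col=4)
  R (right): (row=5, col=4) -> (row=5, col=5)
  U (up): (row=5, col=5) -> (row=4, col=5)
Final: (row=4, col=5)

Answer: Final position: (row=4, col=5)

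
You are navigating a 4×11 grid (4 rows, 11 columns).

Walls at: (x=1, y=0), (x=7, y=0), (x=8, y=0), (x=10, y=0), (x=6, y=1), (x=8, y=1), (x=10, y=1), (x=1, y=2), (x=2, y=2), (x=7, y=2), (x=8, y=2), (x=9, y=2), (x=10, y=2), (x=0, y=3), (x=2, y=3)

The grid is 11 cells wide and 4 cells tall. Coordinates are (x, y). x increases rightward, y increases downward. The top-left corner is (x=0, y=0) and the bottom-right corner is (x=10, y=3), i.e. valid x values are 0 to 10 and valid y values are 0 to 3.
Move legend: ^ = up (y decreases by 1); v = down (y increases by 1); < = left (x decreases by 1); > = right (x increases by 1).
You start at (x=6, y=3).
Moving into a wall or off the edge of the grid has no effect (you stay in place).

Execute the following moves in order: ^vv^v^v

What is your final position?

Start: (x=6, y=3)
  ^ (up): (x=6, y=3) -> (x=6, y=2)
  v (down): (x=6, y=2) -> (x=6, y=3)
  v (down): blocked, stay at (x=6, y=3)
  ^ (up): (x=6, y=3) -> (x=6, y=2)
  v (down): (x=6, y=2) -> (x=6, y=3)
  ^ (up): (x=6, y=3) -> (x=6, y=2)
  v (down): (x=6, y=2) -> (x=6, y=3)
Final: (x=6, y=3)

Answer: Final position: (x=6, y=3)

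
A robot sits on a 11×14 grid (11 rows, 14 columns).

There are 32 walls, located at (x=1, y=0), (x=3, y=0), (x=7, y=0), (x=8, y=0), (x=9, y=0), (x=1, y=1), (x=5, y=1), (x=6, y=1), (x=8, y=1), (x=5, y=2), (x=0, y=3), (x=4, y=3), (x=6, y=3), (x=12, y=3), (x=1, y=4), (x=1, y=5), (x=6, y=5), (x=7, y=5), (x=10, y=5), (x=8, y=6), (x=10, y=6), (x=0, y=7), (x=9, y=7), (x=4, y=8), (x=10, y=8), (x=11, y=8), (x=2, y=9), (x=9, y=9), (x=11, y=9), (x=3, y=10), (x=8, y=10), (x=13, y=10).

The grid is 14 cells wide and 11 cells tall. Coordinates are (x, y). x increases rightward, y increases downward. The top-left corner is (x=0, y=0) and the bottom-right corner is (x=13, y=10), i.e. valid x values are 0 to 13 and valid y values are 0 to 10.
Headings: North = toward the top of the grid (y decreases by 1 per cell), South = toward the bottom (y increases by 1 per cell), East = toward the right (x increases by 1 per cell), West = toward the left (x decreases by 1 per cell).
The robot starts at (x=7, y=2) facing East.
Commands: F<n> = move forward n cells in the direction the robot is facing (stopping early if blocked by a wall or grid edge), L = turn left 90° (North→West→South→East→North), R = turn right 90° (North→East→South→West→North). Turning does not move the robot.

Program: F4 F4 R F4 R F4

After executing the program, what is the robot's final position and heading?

Start: (x=7, y=2), facing East
  F4: move forward 4, now at (x=11, y=2)
  F4: move forward 2/4 (blocked), now at (x=13, y=2)
  R: turn right, now facing South
  F4: move forward 4, now at (x=13, y=6)
  R: turn right, now facing West
  F4: move forward 2/4 (blocked), now at (x=11, y=6)
Final: (x=11, y=6), facing West

Answer: Final position: (x=11, y=6), facing West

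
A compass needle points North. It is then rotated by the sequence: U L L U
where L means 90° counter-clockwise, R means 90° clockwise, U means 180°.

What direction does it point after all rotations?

Start: North
  U (U-turn (180°)) -> South
  L (left (90° counter-clockwise)) -> East
  L (left (90° counter-clockwise)) -> North
  U (U-turn (180°)) -> South
Final: South

Answer: Final heading: South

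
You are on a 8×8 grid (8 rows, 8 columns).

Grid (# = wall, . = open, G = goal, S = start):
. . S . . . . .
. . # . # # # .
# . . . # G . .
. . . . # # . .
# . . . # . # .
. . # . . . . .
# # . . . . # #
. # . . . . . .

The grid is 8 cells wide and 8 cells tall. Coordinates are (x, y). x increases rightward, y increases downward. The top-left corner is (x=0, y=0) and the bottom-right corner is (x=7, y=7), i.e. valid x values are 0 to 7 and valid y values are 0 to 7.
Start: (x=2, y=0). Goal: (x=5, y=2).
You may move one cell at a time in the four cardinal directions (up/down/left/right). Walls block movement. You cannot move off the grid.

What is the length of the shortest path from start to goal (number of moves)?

BFS from (x=2, y=0) until reaching (x=5, y=2):
  Distance 0: (x=2, y=0)
  Distance 1: (x=1, y=0), (x=3, y=0)
  Distance 2: (x=0, y=0), (x=4, y=0), (x=1, y=1), (x=3, y=1)
  Distance 3: (x=5, y=0), (x=0, y=1), (x=1, y=2), (x=3, y=2)
  Distance 4: (x=6, y=0), (x=2, y=2), (x=1, y=3), (x=3, y=3)
  Distance 5: (x=7, y=0), (x=0, y=3), (x=2, y=3), (x=1, y=4), (x=3, y=4)
  Distance 6: (x=7, y=1), (x=2, y=4), (x=1, y=5), (x=3, y=5)
  Distance 7: (x=7, y=2), (x=0, y=5), (x=4, y=5), (x=3, y=6)
  Distance 8: (x=6, y=2), (x=7, y=3), (x=5, y=5), (x=2, y=6), (x=4, y=6), (x=3, y=7)
  Distance 9: (x=5, y=2), (x=6, y=3), (x=5, y=4), (x=7, y=4), (x=6, y=5), (x=5, y=6), (x=2, y=7), (x=4, y=7)  <- goal reached here
One shortest path (9 moves): (x=2, y=0) -> (x=3, y=0) -> (x=4, y=0) -> (x=5, y=0) -> (x=6, y=0) -> (x=7, y=0) -> (x=7, y=1) -> (x=7, y=2) -> (x=6, y=2) -> (x=5, y=2)

Answer: Shortest path length: 9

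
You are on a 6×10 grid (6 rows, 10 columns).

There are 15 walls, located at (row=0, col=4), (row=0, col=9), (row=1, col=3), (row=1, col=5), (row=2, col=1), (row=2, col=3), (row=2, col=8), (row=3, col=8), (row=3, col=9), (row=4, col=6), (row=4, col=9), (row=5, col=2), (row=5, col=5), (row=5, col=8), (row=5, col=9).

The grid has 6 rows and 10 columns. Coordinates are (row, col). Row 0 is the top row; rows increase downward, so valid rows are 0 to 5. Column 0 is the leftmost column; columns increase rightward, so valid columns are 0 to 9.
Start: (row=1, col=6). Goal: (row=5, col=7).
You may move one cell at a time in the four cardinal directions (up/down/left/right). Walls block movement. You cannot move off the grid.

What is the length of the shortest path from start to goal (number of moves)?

BFS from (row=1, col=6) until reaching (row=5, col=7):
  Distance 0: (row=1, col=6)
  Distance 1: (row=0, col=6), (row=1, col=7), (row=2, col=6)
  Distance 2: (row=0, col=5), (row=0, col=7), (row=1, col=8), (row=2, col=5), (row=2, col=7), (row=3, col=6)
  Distance 3: (row=0, col=8), (row=1, col=9), (row=2, col=4), (row=3, col=5), (row=3, col=7)
  Distance 4: (row=1, col=4), (row=2, col=9), (row=3, col=4), (row=4, col=5), (row=4, col=7)
  Distance 5: (row=3, col=3), (row=4, col=4), (row=4, col=8), (row=5, col=7)  <- goal reached here
One shortest path (5 moves): (row=1, col=6) -> (row=1, col=7) -> (row=2, col=7) -> (row=3, col=7) -> (row=4, col=7) -> (row=5, col=7)

Answer: Shortest path length: 5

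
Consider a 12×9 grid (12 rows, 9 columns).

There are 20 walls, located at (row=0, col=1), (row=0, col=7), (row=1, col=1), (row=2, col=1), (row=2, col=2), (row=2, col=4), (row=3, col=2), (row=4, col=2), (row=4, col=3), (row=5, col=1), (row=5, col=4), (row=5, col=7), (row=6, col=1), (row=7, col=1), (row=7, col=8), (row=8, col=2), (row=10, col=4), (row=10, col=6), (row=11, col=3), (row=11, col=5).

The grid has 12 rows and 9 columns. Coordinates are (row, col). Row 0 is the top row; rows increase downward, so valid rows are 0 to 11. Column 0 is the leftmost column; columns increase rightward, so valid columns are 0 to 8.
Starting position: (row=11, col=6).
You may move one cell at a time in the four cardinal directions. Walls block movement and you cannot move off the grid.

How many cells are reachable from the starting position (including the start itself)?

Answer: Reachable cells: 87

Derivation:
BFS flood-fill from (row=11, col=6):
  Distance 0: (row=11, col=6)
  Distance 1: (row=11, col=7)
  Distance 2: (row=10, col=7), (row=11, col=8)
  Distance 3: (row=9, col=7), (row=10, col=8)
  Distance 4: (row=8, col=7), (row=9, col=6), (row=9, col=8)
  Distance 5: (row=7, col=7), (row=8, col=6), (row=8, col=8), (row=9, col=5)
  Distance 6: (row=6, col=7), (row=7, col=6), (row=8, col=5), (row=9, col=4), (row=10, col=5)
  Distance 7: (row=6, col=6), (row=6, col=8), (row=7, col=5), (row=8, col=4), (row=9, col=3)
  Distance 8: (row=5, col=6), (row=5, col=8), (row=6, col=5), (row=7, col=4), (row=8, col=3), (row=9, col=2), (row=10, col=3)
  Distance 9: (row=4, col=6), (row=4, col=8), (row=5, col=5), (row=6, col=4), (row=7, col=3), (row=9, col=1), (row=10, col=2)
  Distance 10: (row=3, col=6), (row=3, col=8), (row=4, col=5), (row=4, col=7), (row=6, col=3), (row=7, col=2), (row=8, col=1), (row=9, col=0), (row=10, col=1), (row=11, col=2)
  Distance 11: (row=2, col=6), (row=2, col=8), (row=3, col=5), (row=3, col=7), (row=4, col=4), (row=5, col=3), (row=6, col=2), (row=8, col=0), (row=10, col=0), (row=11, col=1)
  Distance 12: (row=1, col=6), (row=1, col=8), (row=2, col=5), (row=2, col=7), (row=3, col=4), (row=5, col=2), (row=7, col=0), (row=11, col=0)
  Distance 13: (row=0, col=6), (row=0, col=8), (row=1, col=5), (row=1, col=7), (row=3, col=3), (row=6, col=0)
  Distance 14: (row=0, col=5), (row=1, col=4), (row=2, col=3), (row=5, col=0)
  Distance 15: (row=0, col=4), (row=1, col=3), (row=4, col=0)
  Distance 16: (row=0, col=3), (row=1, col=2), (row=3, col=0), (row=4, col=1)
  Distance 17: (row=0, col=2), (row=2, col=0), (row=3, col=1)
  Distance 18: (row=1, col=0)
  Distance 19: (row=0, col=0)
Total reachable: 87 (grid has 88 open cells total)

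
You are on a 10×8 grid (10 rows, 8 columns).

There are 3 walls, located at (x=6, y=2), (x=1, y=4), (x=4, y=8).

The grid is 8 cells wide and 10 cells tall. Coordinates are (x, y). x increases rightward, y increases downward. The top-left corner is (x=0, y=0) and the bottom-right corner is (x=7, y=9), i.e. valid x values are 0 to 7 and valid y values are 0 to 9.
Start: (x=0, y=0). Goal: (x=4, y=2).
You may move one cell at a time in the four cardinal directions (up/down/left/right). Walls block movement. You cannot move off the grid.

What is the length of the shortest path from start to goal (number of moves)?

BFS from (x=0, y=0) until reaching (x=4, y=2):
  Distance 0: (x=0, y=0)
  Distance 1: (x=1, y=0), (x=0, y=1)
  Distance 2: (x=2, y=0), (x=1, y=1), (x=0, y=2)
  Distance 3: (x=3, y=0), (x=2, y=1), (x=1, y=2), (x=0, y=3)
  Distance 4: (x=4, y=0), (x=3, y=1), (x=2, y=2), (x=1, y=3), (x=0, y=4)
  Distance 5: (x=5, y=0), (x=4, y=1), (x=3, y=2), (x=2, y=3), (x=0, y=5)
  Distance 6: (x=6, y=0), (x=5, y=1), (x=4, y=2), (x=3, y=3), (x=2, y=4), (x=1, y=5), (x=0, y=6)  <- goal reached here
One shortest path (6 moves): (x=0, y=0) -> (x=1, y=0) -> (x=2, y=0) -> (x=3, y=0) -> (x=4, y=0) -> (x=4, y=1) -> (x=4, y=2)

Answer: Shortest path length: 6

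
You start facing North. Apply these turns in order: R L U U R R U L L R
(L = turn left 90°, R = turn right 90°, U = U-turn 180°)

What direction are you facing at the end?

Start: North
  R (right (90° clockwise)) -> East
  L (left (90° counter-clockwise)) -> North
  U (U-turn (180°)) -> South
  U (U-turn (180°)) -> North
  R (right (90° clockwise)) -> East
  R (right (90° clockwise)) -> South
  U (U-turn (180°)) -> North
  L (left (90° counter-clockwise)) -> West
  L (left (90° counter-clockwise)) -> South
  R (right (90° clockwise)) -> West
Final: West

Answer: Final heading: West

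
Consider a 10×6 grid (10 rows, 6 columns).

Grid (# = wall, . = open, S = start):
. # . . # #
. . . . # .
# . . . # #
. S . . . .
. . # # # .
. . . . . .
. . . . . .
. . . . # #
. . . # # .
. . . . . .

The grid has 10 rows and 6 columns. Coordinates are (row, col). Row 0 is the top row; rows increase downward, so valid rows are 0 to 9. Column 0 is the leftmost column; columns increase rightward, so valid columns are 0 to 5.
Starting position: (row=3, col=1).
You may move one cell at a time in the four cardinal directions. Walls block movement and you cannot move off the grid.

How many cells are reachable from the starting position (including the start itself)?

Answer: Reachable cells: 45

Derivation:
BFS flood-fill from (row=3, col=1):
  Distance 0: (row=3, col=1)
  Distance 1: (row=2, col=1), (row=3, col=0), (row=3, col=2), (row=4, col=1)
  Distance 2: (row=1, col=1), (row=2, col=2), (row=3, col=3), (row=4, col=0), (row=5, col=1)
  Distance 3: (row=1, col=0), (row=1, col=2), (row=2, col=3), (row=3, col=4), (row=5, col=0), (row=5, col=2), (row=6, col=1)
  Distance 4: (row=0, col=0), (row=0, col=2), (row=1, col=3), (row=3, col=5), (row=5, col=3), (row=6, col=0), (row=6, col=2), (row=7, col=1)
  Distance 5: (row=0, col=3), (row=4, col=5), (row=5, col=4), (row=6, col=3), (row=7, col=0), (row=7, col=2), (row=8, col=1)
  Distance 6: (row=5, col=5), (row=6, col=4), (row=7, col=3), (row=8, col=0), (row=8, col=2), (row=9, col=1)
  Distance 7: (row=6, col=5), (row=9, col=0), (row=9, col=2)
  Distance 8: (row=9, col=3)
  Distance 9: (row=9, col=4)
  Distance 10: (row=9, col=5)
  Distance 11: (row=8, col=5)
Total reachable: 45 (grid has 46 open cells total)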